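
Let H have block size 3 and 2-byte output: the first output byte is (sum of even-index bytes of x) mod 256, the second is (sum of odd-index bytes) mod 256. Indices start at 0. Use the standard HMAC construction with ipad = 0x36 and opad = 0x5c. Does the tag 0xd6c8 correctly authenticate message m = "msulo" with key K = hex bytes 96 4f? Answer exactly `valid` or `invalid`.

Key hex bytes 96 4f is 2 bytes ≤ B = 3; zero-pad to 3 bytes: K' = 96 4f 00.
K' ⊕ ipad = a0 79 36; K' ⊕ opad = ca 13 5c.
Inner hash: even-index sum = 437 mod 256 = 181; odd-index sum = 458 mod 256 = 202 → b5 ca.
Outer hash (recomputed tag): even-index sum = 496 mod 256 = 240; odd-index sum = 200 mod 256 = 200 → f0 c8.
Recomputed tag = f0c8; claimed = d6c8 → mismatch.

invalid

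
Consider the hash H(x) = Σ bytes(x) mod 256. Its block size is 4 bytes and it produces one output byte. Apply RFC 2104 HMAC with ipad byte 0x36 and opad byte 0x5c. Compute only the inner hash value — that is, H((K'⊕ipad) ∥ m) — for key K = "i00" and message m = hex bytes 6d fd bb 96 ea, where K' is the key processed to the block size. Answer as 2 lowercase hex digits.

Key "i00" = 69 30 30 is 3 bytes ≤ B = 4; zero-pad to 4 bytes: K' = 69 30 30 00.
K' ⊕ ipad = 5f 06 06 36.
Inner input = 5f 06 06 36 ∥ 6d fd bb 96 ea.
Inner hash: sum = 95+6+6+54+109+253+187+150+234 = 1094; mod 256 = 70 → 46.

46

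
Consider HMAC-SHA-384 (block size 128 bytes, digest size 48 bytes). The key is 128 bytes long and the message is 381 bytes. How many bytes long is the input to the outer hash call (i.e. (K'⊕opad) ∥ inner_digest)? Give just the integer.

Key is 128 ≤ 128 bytes, zero-padded: |K'| = 128.
Outer input = (K'⊕opad) ∥ H(inner) → 128 + 48 = 176 bytes.

176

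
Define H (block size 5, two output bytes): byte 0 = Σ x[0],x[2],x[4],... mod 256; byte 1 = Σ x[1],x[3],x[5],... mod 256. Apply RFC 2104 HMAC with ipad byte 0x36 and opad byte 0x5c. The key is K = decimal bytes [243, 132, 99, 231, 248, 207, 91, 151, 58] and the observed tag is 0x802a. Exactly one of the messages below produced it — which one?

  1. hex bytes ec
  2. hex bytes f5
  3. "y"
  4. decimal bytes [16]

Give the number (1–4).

Key decimal bytes [243, 132, 99, 231, 248, 207, 91, 151, 58] = f3 84 63 e7 f8 cf 5b 97 3a is 9 bytes > B = 5, so hash it first: H(key) = e3 d1, then zero-pad to 5 bytes: K' = e3 d1 00 00 00.
K' ⊕ ipad = d5 e7 36 36 36; K' ⊕ opad = bf 8d 5c 5c 5c.
m1: inner = H(d5 e7 36 36 36 ec) = 41 09; tag = H(bf 8d 5c 5c 5c 41 09) = 802a ← matches
m2: inner = H(d5 e7 36 36 36 f5) = 41 12; tag = H(bf 8d 5c 5c 5c 41 12) = 892a
m3: inner = H(d5 e7 36 36 36 79) = 41 96; tag = H(bf 8d 5c 5c 5c 41 96) = 0d2a
m4: inner = H(d5 e7 36 36 36 10) = 41 2d; tag = H(bf 8d 5c 5c 5c 41 2d) = a42a

1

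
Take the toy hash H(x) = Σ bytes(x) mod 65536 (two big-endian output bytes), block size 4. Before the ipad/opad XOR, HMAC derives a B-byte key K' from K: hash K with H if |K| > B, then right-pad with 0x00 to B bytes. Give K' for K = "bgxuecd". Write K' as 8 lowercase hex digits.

02e20000

|K| = 7 > B = 4, so first hash the key.
H(K): sum = 98+103+120+117+101+99+100 = 738 → 02 e2.
Zero-pad H(K) = 02 e2 to 4 bytes: K' = 02 e2 00 00.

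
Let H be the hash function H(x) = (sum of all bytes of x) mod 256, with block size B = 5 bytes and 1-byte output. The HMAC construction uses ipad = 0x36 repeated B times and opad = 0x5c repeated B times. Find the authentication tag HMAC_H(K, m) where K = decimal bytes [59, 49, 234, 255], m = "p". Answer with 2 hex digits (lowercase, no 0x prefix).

e8

Key decimal bytes [59, 49, 234, 255] = 3b 31 ea ff is 4 bytes ≤ B = 5; zero-pad to 5 bytes: K' = 3b 31 ea ff 00.
K' ⊕ ipad = 0d 07 dc c9 36.  K' ⊕ opad = 67 6d b6 a3 5c.
Inner input = (K'⊕ipad) ∥ m = 0d 07 dc c9 36 ∥ 70.
Inner hash: sum = 13+7+220+201+54+112 = 607; mod 256 = 95 → 5f.
Outer input = (K'⊕opad) ∥ inner = 67 6d b6 a3 5c ∥ 5f.
Outer hash (tag): sum = 103+109+182+163+92+95 = 744; mod 256 = 232 → e8.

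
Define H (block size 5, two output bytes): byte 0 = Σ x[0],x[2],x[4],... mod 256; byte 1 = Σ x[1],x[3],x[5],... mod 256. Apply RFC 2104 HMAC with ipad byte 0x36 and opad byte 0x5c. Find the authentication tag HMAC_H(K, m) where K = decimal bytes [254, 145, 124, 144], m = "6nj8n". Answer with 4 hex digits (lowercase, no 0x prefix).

Key decimal bytes [254, 145, 124, 144] = fe 91 7c 90 is 4 bytes ≤ B = 5; zero-pad to 5 bytes: K' = fe 91 7c 90 00.
K' ⊕ ipad = c8 a7 4a a6 36.  K' ⊕ opad = a2 cd 20 cc 5c.
Inner input = (K'⊕ipad) ∥ m = c8 a7 4a a6 36 ∥ 36 6e 6a 38 6e.
Inner hash: even-index sum = 494 mod 256 = 238; odd-index sum = 603 mod 256 = 91 → ee 5b.
Outer input = (K'⊕opad) ∥ inner = a2 cd 20 cc 5c ∥ ee 5b.
Outer hash (tag): even-index sum = 377 mod 256 = 121; odd-index sum = 647 mod 256 = 135 → 79 87.

7987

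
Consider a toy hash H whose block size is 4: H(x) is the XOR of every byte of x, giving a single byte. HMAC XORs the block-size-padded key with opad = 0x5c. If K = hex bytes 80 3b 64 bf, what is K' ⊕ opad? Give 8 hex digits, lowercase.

Key hex bytes 80 3b 64 bf is exactly B = 4 bytes: K' = 80 3b 64 bf.
XOR each byte with 0x5c: 80⊕5c=dc, 3b⊕5c=67, 64⊕5c=38, bf⊕5c=e3.

dc6738e3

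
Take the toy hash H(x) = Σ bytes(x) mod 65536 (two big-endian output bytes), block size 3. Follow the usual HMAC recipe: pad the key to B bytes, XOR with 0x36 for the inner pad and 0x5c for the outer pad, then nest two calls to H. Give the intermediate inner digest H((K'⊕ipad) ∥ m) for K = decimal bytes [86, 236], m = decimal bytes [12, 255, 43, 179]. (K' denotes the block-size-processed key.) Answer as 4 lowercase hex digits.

Key decimal bytes [86, 236] = 56 ec is 2 bytes ≤ B = 3; zero-pad to 3 bytes: K' = 56 ec 00.
K' ⊕ ipad = 60 da 36.
Inner input = 60 da 36 ∥ 0c ff 2b b3.
Inner hash: sum = 96+218+54+12+255+43+179 = 857 → 03 59.

0359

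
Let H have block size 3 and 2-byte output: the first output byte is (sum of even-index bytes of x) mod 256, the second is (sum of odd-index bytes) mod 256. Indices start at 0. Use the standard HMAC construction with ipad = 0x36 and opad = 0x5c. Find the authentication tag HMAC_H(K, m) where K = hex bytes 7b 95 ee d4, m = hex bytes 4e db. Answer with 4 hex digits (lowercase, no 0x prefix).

3ea5

Key hex bytes 7b 95 ee d4 is 4 bytes > B = 3, so hash it first: H(key) = 69 69, then zero-pad to 3 bytes: K' = 69 69 00.
K' ⊕ ipad = 5f 5f 36.  K' ⊕ opad = 35 35 5c.
Inner input = (K'⊕ipad) ∥ m = 5f 5f 36 ∥ 4e db.
Inner hash: even-index sum = 368 mod 256 = 112; odd-index sum = 173 mod 256 = 173 → 70 ad.
Outer input = (K'⊕opad) ∥ inner = 35 35 5c ∥ 70 ad.
Outer hash (tag): even-index sum = 318 mod 256 = 62; odd-index sum = 165 mod 256 = 165 → 3e a5.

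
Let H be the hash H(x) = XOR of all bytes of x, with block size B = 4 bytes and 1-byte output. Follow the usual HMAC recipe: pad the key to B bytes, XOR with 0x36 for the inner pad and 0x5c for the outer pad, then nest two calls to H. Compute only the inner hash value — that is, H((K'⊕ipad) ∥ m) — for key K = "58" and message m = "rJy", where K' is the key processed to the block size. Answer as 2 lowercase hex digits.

4c

Key "58" = 35 38 is 2 bytes ≤ B = 4; zero-pad to 4 bytes: K' = 35 38 00 00.
K' ⊕ ipad = 03 0e 36 36.
Inner input = 03 0e 36 36 ∥ 72 4a 79.
Inner hash: XOR 03⊕0e⊕36⊕36⊕72⊕4a⊕79 = 4c.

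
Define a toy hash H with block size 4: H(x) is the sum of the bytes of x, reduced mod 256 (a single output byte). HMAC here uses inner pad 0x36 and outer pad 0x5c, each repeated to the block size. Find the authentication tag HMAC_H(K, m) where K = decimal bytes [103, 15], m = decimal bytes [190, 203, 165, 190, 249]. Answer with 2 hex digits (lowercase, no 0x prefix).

Key decimal bytes [103, 15] = 67 0f is 2 bytes ≤ B = 4; zero-pad to 4 bytes: K' = 67 0f 00 00.
K' ⊕ ipad = 51 39 36 36.  K' ⊕ opad = 3b 53 5c 5c.
Inner input = (K'⊕ipad) ∥ m = 51 39 36 36 ∥ be cb a5 be f9.
Inner hash: sum = 81+57+54+54+190+203+165+190+249 = 1243; mod 256 = 219 → db.
Outer input = (K'⊕opad) ∥ inner = 3b 53 5c 5c ∥ db.
Outer hash (tag): sum = 59+83+92+92+219 = 545; mod 256 = 33 → 21.

21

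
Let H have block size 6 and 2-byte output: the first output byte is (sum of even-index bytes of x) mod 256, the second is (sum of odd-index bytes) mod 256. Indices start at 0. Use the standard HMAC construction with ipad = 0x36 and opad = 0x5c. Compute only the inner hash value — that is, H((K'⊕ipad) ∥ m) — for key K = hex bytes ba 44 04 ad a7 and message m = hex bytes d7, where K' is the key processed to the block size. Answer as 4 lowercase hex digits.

2643

Key hex bytes ba 44 04 ad a7 is 5 bytes ≤ B = 6; zero-pad to 6 bytes: K' = ba 44 04 ad a7 00.
K' ⊕ ipad = 8c 72 32 9b 91 36.
Inner input = 8c 72 32 9b 91 36 ∥ d7.
Inner hash: even-index sum = 550 mod 256 = 38; odd-index sum = 323 mod 256 = 67 → 26 43.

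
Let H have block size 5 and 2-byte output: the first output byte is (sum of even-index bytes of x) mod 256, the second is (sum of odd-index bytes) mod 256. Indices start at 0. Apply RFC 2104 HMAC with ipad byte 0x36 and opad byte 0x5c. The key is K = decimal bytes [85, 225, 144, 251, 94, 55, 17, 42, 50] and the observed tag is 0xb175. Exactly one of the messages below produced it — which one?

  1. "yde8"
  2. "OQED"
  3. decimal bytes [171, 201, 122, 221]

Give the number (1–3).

1

Key decimal bytes [85, 225, 144, 251, 94, 55, 17, 42, 50] = 55 e1 90 fb 5e 37 11 2a 32 is 9 bytes > B = 5, so hash it first: H(key) = 86 3d, then zero-pad to 5 bytes: K' = 86 3d 00 00 00.
K' ⊕ ipad = b0 0b 36 36 36; K' ⊕ opad = da 61 5c 5c 5c.
m1: inner = H(b0 0b 36 36 36 79 64 65 38) = b8 1f; tag = H(da 61 5c 5c 5c b8 1f) = b175 ← matches
m2: inner = H(b0 0b 36 36 36 4f 51 45 44) = b1 d5; tag = H(da 61 5c 5c 5c b1 d5) = 676e
m3: inner = H(b0 0b 36 36 36 ab c9 7a dd) = c2 66; tag = H(da 61 5c 5c 5c c2 66) = f87f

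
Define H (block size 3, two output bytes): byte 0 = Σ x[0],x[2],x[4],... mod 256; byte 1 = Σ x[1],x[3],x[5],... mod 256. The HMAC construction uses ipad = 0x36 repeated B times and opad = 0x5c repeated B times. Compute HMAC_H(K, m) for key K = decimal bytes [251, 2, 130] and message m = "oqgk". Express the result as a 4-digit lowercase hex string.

8fbb

Key decimal bytes [251, 2, 130] = fb 02 82 is exactly B = 3 bytes: K' = fb 02 82.
K' ⊕ ipad = cd 34 b4.  K' ⊕ opad = a7 5e de.
Inner input = (K'⊕ipad) ∥ m = cd 34 b4 ∥ 6f 71 67 6b.
Inner hash: even-index sum = 605 mod 256 = 93; odd-index sum = 266 mod 256 = 10 → 5d 0a.
Outer input = (K'⊕opad) ∥ inner = a7 5e de ∥ 5d 0a.
Outer hash (tag): even-index sum = 399 mod 256 = 143; odd-index sum = 187 mod 256 = 187 → 8f bb.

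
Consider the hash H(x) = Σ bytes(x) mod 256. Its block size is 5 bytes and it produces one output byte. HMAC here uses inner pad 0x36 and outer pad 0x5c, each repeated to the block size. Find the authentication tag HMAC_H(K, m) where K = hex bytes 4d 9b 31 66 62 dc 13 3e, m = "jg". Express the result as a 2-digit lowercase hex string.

Key hex bytes 4d 9b 31 66 62 dc 13 3e is 8 bytes > B = 5, so hash it first: H(key) = 0e, then zero-pad to 5 bytes: K' = 0e 00 00 00 00.
K' ⊕ ipad = 38 36 36 36 36.  K' ⊕ opad = 52 5c 5c 5c 5c.
Inner input = (K'⊕ipad) ∥ m = 38 36 36 36 36 ∥ 6a 67.
Inner hash: sum = 56+54+54+54+54+106+103 = 481; mod 256 = 225 → e1.
Outer input = (K'⊕opad) ∥ inner = 52 5c 5c 5c 5c ∥ e1.
Outer hash (tag): sum = 82+92+92+92+92+225 = 675; mod 256 = 163 → a3.

a3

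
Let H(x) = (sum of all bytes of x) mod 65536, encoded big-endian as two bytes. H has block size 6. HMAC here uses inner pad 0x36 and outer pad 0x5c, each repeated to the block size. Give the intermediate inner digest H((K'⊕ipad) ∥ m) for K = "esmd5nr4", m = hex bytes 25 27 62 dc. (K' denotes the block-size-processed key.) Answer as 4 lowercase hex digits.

Key "esmd5nr4" = 65 73 6d 64 35 6e 72 34 is 8 bytes > B = 6, so hash it first: H(key) = 02 f2, then zero-pad to 6 bytes: K' = 02 f2 00 00 00 00.
K' ⊕ ipad = 34 c4 36 36 36 36.
Inner input = 34 c4 36 36 36 36 ∥ 25 27 62 dc.
Inner hash: sum = 52+196+54+54+54+54+37+39+98+220 = 858 → 03 5a.

035a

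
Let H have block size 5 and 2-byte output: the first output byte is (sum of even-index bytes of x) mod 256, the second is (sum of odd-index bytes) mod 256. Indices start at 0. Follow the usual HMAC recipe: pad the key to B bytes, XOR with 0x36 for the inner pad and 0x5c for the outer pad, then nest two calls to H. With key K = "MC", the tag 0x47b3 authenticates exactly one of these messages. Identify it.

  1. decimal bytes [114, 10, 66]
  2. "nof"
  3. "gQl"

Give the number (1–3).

3

Key "MC" = 4d 43 is 2 bytes ≤ B = 5; zero-pad to 5 bytes: K' = 4d 43 00 00 00.
K' ⊕ ipad = 7b 75 36 36 36; K' ⊕ opad = 11 1f 5c 5c 5c.
m1: inner = H(7b 75 36 36 36 72 0a 42) = f1 5f; tag = H(11 1f 5c 5c 5c f1 5f) = 286c
m2: inner = H(7b 75 36 36 36 6e 6f 66) = 56 7f; tag = H(11 1f 5c 5c 5c 56 7f) = 48d1
m3: inner = H(7b 75 36 36 36 67 51 6c) = 38 7e; tag = H(11 1f 5c 5c 5c 38 7e) = 47b3 ← matches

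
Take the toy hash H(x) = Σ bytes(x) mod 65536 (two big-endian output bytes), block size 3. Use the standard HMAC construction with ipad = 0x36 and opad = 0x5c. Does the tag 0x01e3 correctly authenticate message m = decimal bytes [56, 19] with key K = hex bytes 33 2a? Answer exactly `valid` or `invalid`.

Key hex bytes 33 2a is 2 bytes ≤ B = 3; zero-pad to 3 bytes: K' = 33 2a 00.
K' ⊕ ipad = 05 1c 36; K' ⊕ opad = 6f 76 5c.
Inner hash: sum = 5+28+54+56+19 = 162 → 00 a2.
Outer hash (recomputed tag): sum = 111+118+92+0+162 = 483 → 01 e3.
Recomputed tag = 01e3; claimed = 01e3 → match.

valid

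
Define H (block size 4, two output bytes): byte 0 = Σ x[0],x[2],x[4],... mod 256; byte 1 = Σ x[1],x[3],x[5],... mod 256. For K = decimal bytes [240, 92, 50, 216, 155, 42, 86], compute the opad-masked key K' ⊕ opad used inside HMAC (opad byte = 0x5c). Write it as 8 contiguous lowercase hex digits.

Key decimal bytes [240, 92, 50, 216, 155, 42, 86] = f0 5c 32 d8 9b 2a 56 is 7 bytes > B = 4, so hash it first: H(key) = 13 5e, then zero-pad to 4 bytes: K' = 13 5e 00 00.
XOR each byte with 0x5c: 13⊕5c=4f, 5e⊕5c=02, 00⊕5c=5c, 00⊕5c=5c.

4f025c5c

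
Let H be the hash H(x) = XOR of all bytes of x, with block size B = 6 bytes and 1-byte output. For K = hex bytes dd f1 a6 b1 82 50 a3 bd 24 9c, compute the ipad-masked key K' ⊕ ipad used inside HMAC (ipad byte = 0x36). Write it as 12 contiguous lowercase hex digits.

793636363636

Key hex bytes dd f1 a6 b1 82 50 a3 bd 24 9c is 10 bytes > B = 6, so hash it first: H(key) = 4f, then zero-pad to 6 bytes: K' = 4f 00 00 00 00 00.
XOR each byte with 0x36: 4f⊕36=79, 00⊕36=36, 00⊕36=36, 00⊕36=36, 00⊕36=36, 00⊕36=36.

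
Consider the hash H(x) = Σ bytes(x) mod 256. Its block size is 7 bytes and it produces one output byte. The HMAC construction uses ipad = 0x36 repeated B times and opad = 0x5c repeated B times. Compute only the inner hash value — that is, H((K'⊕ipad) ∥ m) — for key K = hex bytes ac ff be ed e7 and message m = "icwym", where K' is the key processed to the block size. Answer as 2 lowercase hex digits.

2c

Key hex bytes ac ff be ed e7 is 5 bytes ≤ B = 7; zero-pad to 7 bytes: K' = ac ff be ed e7 00 00.
K' ⊕ ipad = 9a c9 88 db d1 36 36.
Inner input = 9a c9 88 db d1 36 36 ∥ 69 63 77 79 6d.
Inner hash: sum = 154+201+136+219+209+54+54+105+99+119+121+109 = 1580; mod 256 = 44 → 2c.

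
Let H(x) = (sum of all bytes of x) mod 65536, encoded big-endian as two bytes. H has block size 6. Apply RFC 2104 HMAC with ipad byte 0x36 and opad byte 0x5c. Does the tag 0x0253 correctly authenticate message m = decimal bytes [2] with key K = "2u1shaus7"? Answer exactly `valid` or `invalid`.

Key "2u1shaus7" = 32 75 31 73 68 61 75 73 37 is 9 bytes > B = 6, so hash it first: H(key) = 03 33, then zero-pad to 6 bytes: K' = 03 33 00 00 00 00.
K' ⊕ ipad = 35 05 36 36 36 36; K' ⊕ opad = 5f 6f 5c 5c 5c 5c.
Inner hash: sum = 53+5+54+54+54+54+2 = 276 → 01 14.
Outer hash (recomputed tag): sum = 95+111+92+92+92+92+1+20 = 595 → 02 53.
Recomputed tag = 0253; claimed = 0253 → match.

valid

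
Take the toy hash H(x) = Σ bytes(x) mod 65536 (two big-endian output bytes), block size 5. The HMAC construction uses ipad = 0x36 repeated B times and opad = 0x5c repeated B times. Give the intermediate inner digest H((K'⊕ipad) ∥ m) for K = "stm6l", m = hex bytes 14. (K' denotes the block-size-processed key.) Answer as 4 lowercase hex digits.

Key "stm6l" = 73 74 6d 36 6c is exactly B = 5 bytes: K' = 73 74 6d 36 6c.
K' ⊕ ipad = 45 42 5b 00 5a.
Inner input = 45 42 5b 00 5a ∥ 14.
Inner hash: sum = 69+66+91+0+90+20 = 336 → 01 50.

0150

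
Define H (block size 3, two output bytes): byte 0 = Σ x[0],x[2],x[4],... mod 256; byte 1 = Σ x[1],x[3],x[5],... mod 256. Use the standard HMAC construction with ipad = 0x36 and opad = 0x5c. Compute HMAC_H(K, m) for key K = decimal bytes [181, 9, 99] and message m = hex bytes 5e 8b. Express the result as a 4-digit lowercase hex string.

c5b8

Key decimal bytes [181, 9, 99] = b5 09 63 is exactly B = 3 bytes: K' = b5 09 63.
K' ⊕ ipad = 83 3f 55.  K' ⊕ opad = e9 55 3f.
Inner input = (K'⊕ipad) ∥ m = 83 3f 55 ∥ 5e 8b.
Inner hash: even-index sum = 355 mod 256 = 99; odd-index sum = 157 mod 256 = 157 → 63 9d.
Outer input = (K'⊕opad) ∥ inner = e9 55 3f ∥ 63 9d.
Outer hash (tag): even-index sum = 453 mod 256 = 197; odd-index sum = 184 mod 256 = 184 → c5 b8.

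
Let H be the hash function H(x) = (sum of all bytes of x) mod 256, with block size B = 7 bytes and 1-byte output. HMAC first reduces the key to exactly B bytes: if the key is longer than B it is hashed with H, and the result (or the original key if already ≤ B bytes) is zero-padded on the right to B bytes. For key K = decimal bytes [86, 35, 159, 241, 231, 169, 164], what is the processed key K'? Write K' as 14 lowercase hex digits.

56239ff1e7a9a4

Key decimal bytes [86, 35, 159, 241, 231, 169, 164] = 56 23 9f f1 e7 a9 a4 is exactly B = 7 bytes: K' = 56 23 9f f1 e7 a9 a4.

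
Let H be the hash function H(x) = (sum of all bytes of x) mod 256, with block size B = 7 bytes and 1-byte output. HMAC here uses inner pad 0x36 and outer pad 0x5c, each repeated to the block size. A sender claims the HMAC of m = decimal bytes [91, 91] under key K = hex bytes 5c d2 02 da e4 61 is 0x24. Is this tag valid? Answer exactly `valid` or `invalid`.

Key hex bytes 5c d2 02 da e4 61 is 6 bytes ≤ B = 7; zero-pad to 7 bytes: K' = 5c d2 02 da e4 61 00.
K' ⊕ ipad = 6a e4 34 ec d2 57 36; K' ⊕ opad = 00 8e 5e 86 b8 3d 5c.
Inner hash: sum = 106+228+52+236+210+87+54+91+91 = 1155; mod 256 = 131 → 83.
Outer hash (recomputed tag): sum = 0+142+94+134+184+61+92+131 = 838; mod 256 = 70 → 46.
Recomputed tag = 46; claimed = 24 → mismatch.

invalid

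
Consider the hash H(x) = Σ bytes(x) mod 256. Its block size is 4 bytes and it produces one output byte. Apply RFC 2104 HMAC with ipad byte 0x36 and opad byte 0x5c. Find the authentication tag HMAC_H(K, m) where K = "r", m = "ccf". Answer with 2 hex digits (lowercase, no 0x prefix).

Key "r" = 72 is 1 byte ≤ B = 4; zero-pad to 4 bytes: K' = 72 00 00 00.
K' ⊕ ipad = 44 36 36 36.  K' ⊕ opad = 2e 5c 5c 5c.
Inner input = (K'⊕ipad) ∥ m = 44 36 36 36 ∥ 63 63 66.
Inner hash: sum = 68+54+54+54+99+99+102 = 530; mod 256 = 18 → 12.
Outer input = (K'⊕opad) ∥ inner = 2e 5c 5c 5c ∥ 12.
Outer hash (tag): sum = 46+92+92+92+18 = 340; mod 256 = 84 → 54.

54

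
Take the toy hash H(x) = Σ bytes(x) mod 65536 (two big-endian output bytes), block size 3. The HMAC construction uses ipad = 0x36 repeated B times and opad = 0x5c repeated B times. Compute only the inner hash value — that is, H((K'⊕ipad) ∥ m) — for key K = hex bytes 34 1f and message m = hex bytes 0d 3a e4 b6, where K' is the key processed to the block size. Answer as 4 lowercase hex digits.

0242

Key hex bytes 34 1f is 2 bytes ≤ B = 3; zero-pad to 3 bytes: K' = 34 1f 00.
K' ⊕ ipad = 02 29 36.
Inner input = 02 29 36 ∥ 0d 3a e4 b6.
Inner hash: sum = 2+41+54+13+58+228+182 = 578 → 02 42.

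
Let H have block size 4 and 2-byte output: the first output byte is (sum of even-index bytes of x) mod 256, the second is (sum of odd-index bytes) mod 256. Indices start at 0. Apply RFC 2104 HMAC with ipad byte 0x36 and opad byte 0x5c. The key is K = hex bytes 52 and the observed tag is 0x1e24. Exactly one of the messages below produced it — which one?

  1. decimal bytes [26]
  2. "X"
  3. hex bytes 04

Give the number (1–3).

1

Key hex bytes 52 is 1 byte ≤ B = 4; zero-pad to 4 bytes: K' = 52 00 00 00.
K' ⊕ ipad = 64 36 36 36; K' ⊕ opad = 0e 5c 5c 5c.
m1: inner = H(64 36 36 36 1a) = b4 6c; tag = H(0e 5c 5c 5c b4 6c) = 1e24 ← matches
m2: inner = H(64 36 36 36 58) = f2 6c; tag = H(0e 5c 5c 5c f2 6c) = 5c24
m3: inner = H(64 36 36 36 04) = 9e 6c; tag = H(0e 5c 5c 5c 9e 6c) = 0824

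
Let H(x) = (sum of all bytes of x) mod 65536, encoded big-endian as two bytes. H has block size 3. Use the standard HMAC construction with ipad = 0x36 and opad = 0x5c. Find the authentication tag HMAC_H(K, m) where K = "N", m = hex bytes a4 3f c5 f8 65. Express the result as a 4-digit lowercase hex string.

Key "N" = 4e is 1 byte ≤ B = 3; zero-pad to 3 bytes: K' = 4e 00 00.
K' ⊕ ipad = 78 36 36.  K' ⊕ opad = 12 5c 5c.
Inner input = (K'⊕ipad) ∥ m = 78 36 36 ∥ a4 3f c5 f8 65.
Inner hash: sum = 120+54+54+164+63+197+248+101 = 1001 → 03 e9.
Outer input = (K'⊕opad) ∥ inner = 12 5c 5c ∥ 03 e9.
Outer hash (tag): sum = 18+92+92+3+233 = 438 → 01 b6.

01b6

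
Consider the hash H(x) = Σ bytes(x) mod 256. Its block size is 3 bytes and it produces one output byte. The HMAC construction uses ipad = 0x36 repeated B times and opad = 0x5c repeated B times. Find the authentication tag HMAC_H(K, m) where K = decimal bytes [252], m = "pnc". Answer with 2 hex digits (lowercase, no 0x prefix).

Key decimal bytes [252] = fc is 1 byte ≤ B = 3; zero-pad to 3 bytes: K' = fc 00 00.
K' ⊕ ipad = ca 36 36.  K' ⊕ opad = a0 5c 5c.
Inner input = (K'⊕ipad) ∥ m = ca 36 36 ∥ 70 6e 63.
Inner hash: sum = 202+54+54+112+110+99 = 631; mod 256 = 119 → 77.
Outer input = (K'⊕opad) ∥ inner = a0 5c 5c ∥ 77.
Outer hash (tag): sum = 160+92+92+119 = 463; mod 256 = 207 → cf.

cf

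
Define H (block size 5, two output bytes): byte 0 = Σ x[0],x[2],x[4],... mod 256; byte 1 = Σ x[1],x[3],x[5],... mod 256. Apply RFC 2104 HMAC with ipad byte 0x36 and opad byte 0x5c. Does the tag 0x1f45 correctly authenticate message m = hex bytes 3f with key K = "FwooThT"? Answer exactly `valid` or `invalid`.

invalid

Key "FwooThT" = 46 77 6f 6f 54 68 54 is 7 bytes > B = 5, so hash it first: H(key) = 5d 4e, then zero-pad to 5 bytes: K' = 5d 4e 00 00 00.
K' ⊕ ipad = 6b 78 36 36 36; K' ⊕ opad = 01 12 5c 5c 5c.
Inner hash: even-index sum = 215 mod 256 = 215; odd-index sum = 237 mod 256 = 237 → d7 ed.
Outer hash (recomputed tag): even-index sum = 422 mod 256 = 166; odd-index sum = 325 mod 256 = 69 → a6 45.
Recomputed tag = a645; claimed = 1f45 → mismatch.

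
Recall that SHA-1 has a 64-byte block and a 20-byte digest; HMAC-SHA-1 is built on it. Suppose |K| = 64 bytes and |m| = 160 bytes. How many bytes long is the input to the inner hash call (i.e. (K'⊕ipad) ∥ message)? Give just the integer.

Key is 64 ≤ 64 bytes, zero-padded: |K'| = 64.
Inner input = (K'⊕ipad) ∥ m → 64 + 160 = 224 bytes.

224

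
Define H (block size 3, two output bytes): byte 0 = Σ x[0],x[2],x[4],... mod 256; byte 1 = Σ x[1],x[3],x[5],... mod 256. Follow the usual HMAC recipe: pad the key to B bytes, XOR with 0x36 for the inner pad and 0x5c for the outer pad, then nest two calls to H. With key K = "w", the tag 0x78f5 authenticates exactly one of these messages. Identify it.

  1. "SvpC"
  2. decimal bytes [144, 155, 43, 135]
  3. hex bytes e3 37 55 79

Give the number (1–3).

2

Key "w" = 77 is 1 byte ≤ B = 3; zero-pad to 3 bytes: K' = 77 00 00.
K' ⊕ ipad = 41 36 36; K' ⊕ opad = 2b 5c 5c.
m1: inner = H(41 36 36 53 76 70 43) = 30 f9; tag = H(2b 5c 5c 30 f9) = 808c
m2: inner = H(41 36 36 90 9b 2b 87) = 99 f1; tag = H(2b 5c 5c 99 f1) = 78f5 ← matches
m3: inner = H(41 36 36 e3 37 55 79) = 27 6e; tag = H(2b 5c 5c 27 6e) = f583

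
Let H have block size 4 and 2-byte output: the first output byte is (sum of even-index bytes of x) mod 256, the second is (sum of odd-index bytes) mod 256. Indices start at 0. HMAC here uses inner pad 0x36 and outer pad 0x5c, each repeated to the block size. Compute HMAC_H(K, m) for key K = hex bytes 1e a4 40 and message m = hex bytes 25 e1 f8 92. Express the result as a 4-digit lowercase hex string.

Key hex bytes 1e a4 40 is 3 bytes ≤ B = 4; zero-pad to 4 bytes: K' = 1e a4 40 00.
K' ⊕ ipad = 28 92 76 36.  K' ⊕ opad = 42 f8 1c 5c.
Inner input = (K'⊕ipad) ∥ m = 28 92 76 36 ∥ 25 e1 f8 92.
Inner hash: even-index sum = 443 mod 256 = 187; odd-index sum = 571 mod 256 = 59 → bb 3b.
Outer input = (K'⊕opad) ∥ inner = 42 f8 1c 5c ∥ bb 3b.
Outer hash (tag): even-index sum = 281 mod 256 = 25; odd-index sum = 399 mod 256 = 143 → 19 8f.

198f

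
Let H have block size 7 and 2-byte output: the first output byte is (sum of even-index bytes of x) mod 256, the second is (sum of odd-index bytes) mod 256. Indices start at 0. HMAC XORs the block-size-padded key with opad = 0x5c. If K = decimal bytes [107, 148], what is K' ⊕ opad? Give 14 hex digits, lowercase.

Key decimal bytes [107, 148] = 6b 94 is 2 bytes ≤ B = 7; zero-pad to 7 bytes: K' = 6b 94 00 00 00 00 00.
XOR each byte with 0x5c: 6b⊕5c=37, 94⊕5c=c8, 00⊕5c=5c, 00⊕5c=5c, 00⊕5c=5c, 00⊕5c=5c, 00⊕5c=5c.

37c85c5c5c5c5c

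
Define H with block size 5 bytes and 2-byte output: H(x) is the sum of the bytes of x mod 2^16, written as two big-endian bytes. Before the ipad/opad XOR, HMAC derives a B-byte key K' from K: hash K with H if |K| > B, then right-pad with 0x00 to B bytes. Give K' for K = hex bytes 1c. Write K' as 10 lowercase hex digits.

Key hex bytes 1c is 1 byte ≤ B = 5; zero-pad to 5 bytes: K' = 1c 00 00 00 00.

1c00000000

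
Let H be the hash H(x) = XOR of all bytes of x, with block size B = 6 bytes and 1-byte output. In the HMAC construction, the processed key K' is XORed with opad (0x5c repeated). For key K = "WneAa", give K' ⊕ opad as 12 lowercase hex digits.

0b32391d3d5c

Key "WneAa" = 57 6e 65 41 61 is 5 bytes ≤ B = 6; zero-pad to 6 bytes: K' = 57 6e 65 41 61 00.
XOR each byte with 0x5c: 57⊕5c=0b, 6e⊕5c=32, 65⊕5c=39, 41⊕5c=1d, 61⊕5c=3d, 00⊕5c=5c.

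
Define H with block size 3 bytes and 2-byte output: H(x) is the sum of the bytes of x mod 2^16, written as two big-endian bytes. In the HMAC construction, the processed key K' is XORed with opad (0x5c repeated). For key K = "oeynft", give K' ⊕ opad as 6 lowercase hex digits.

5ec95c

Key "oeynft" = 6f 65 79 6e 66 74 is 6 bytes > B = 3, so hash it first: H(key) = 02 95, then zero-pad to 3 bytes: K' = 02 95 00.
XOR each byte with 0x5c: 02⊕5c=5e, 95⊕5c=c9, 00⊕5c=5c.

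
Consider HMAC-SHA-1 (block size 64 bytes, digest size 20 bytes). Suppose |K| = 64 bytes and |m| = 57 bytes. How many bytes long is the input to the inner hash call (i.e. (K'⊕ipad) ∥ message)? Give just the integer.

121

Key is 64 ≤ 64 bytes, zero-padded: |K'| = 64.
Inner input = (K'⊕ipad) ∥ m → 64 + 57 = 121 bytes.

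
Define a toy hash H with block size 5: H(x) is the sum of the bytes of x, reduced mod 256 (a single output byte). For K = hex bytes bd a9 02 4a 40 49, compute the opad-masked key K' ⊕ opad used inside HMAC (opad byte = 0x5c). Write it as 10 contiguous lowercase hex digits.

675c5c5c5c

Key hex bytes bd a9 02 4a 40 49 is 6 bytes > B = 5, so hash it first: H(key) = 3b, then zero-pad to 5 bytes: K' = 3b 00 00 00 00.
XOR each byte with 0x5c: 3b⊕5c=67, 00⊕5c=5c, 00⊕5c=5c, 00⊕5c=5c, 00⊕5c=5c.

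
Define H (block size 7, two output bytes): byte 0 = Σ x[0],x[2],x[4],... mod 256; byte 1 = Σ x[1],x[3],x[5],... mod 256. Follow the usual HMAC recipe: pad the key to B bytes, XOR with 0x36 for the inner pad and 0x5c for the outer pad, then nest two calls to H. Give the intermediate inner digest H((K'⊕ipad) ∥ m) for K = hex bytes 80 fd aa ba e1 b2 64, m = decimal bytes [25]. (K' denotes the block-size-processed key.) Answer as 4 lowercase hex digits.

Key hex bytes 80 fd aa ba e1 b2 64 is exactly B = 7 bytes: K' = 80 fd aa ba e1 b2 64.
K' ⊕ ipad = b6 cb 9c 8c d7 84 52.
Inner input = b6 cb 9c 8c d7 84 52 ∥ 19.
Inner hash: even-index sum = 635 mod 256 = 123; odd-index sum = 500 mod 256 = 244 → 7b f4.

7bf4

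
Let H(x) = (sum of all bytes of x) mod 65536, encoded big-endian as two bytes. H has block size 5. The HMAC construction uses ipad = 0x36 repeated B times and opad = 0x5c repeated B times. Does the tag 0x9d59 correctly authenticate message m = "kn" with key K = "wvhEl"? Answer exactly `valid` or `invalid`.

invalid

Key "wvhEl" = 77 76 68 45 6c is exactly B = 5 bytes: K' = 77 76 68 45 6c.
K' ⊕ ipad = 41 40 5e 73 5a; K' ⊕ opad = 2b 2a 34 19 30.
Inner hash: sum = 65+64+94+115+90+107+110 = 645 → 02 85.
Outer hash (recomputed tag): sum = 43+42+52+25+48+2+133 = 345 → 01 59.
Recomputed tag = 0159; claimed = 9d59 → mismatch.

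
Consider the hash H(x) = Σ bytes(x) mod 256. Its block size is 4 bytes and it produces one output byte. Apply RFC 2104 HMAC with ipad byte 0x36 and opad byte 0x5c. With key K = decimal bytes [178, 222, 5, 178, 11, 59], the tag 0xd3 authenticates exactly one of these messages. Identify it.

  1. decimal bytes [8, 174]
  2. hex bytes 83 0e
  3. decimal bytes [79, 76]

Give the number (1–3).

2

Key decimal bytes [178, 222, 5, 178, 11, 59] = b2 de 05 b2 0b 3b is 6 bytes > B = 4, so hash it first: H(key) = 8d, then zero-pad to 4 bytes: K' = 8d 00 00 00.
K' ⊕ ipad = bb 36 36 36; K' ⊕ opad = d1 5c 5c 5c.
m1: inner = H(bb 36 36 36 08 ae) = 13; tag = H(d1 5c 5c 5c 13) = f8
m2: inner = H(bb 36 36 36 83 0e) = ee; tag = H(d1 5c 5c 5c ee) = d3 ← matches
m3: inner = H(bb 36 36 36 4f 4c) = f8; tag = H(d1 5c 5c 5c f8) = dd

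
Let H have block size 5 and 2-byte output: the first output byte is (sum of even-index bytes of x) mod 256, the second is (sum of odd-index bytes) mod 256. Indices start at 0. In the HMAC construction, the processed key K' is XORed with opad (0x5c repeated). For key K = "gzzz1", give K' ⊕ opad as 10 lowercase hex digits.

Key "gzzz1" = 67 7a 7a 7a 31 is exactly B = 5 bytes: K' = 67 7a 7a 7a 31.
XOR each byte with 0x5c: 67⊕5c=3b, 7a⊕5c=26, 7a⊕5c=26, 7a⊕5c=26, 31⊕5c=6d.

3b2626266d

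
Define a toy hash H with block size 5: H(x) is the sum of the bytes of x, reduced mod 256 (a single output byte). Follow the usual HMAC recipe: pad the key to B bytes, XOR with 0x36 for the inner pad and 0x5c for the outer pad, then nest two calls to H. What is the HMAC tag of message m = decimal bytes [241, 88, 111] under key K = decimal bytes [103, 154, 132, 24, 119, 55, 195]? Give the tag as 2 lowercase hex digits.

Key decimal bytes [103, 154, 132, 24, 119, 55, 195] = 67 9a 84 18 77 37 c3 is 7 bytes > B = 5, so hash it first: H(key) = 0e, then zero-pad to 5 bytes: K' = 0e 00 00 00 00.
K' ⊕ ipad = 38 36 36 36 36.  K' ⊕ opad = 52 5c 5c 5c 5c.
Inner input = (K'⊕ipad) ∥ m = 38 36 36 36 36 ∥ f1 58 6f.
Inner hash: sum = 56+54+54+54+54+241+88+111 = 712; mod 256 = 200 → c8.
Outer input = (K'⊕opad) ∥ inner = 52 5c 5c 5c 5c ∥ c8.
Outer hash (tag): sum = 82+92+92+92+92+200 = 650; mod 256 = 138 → 8a.

8a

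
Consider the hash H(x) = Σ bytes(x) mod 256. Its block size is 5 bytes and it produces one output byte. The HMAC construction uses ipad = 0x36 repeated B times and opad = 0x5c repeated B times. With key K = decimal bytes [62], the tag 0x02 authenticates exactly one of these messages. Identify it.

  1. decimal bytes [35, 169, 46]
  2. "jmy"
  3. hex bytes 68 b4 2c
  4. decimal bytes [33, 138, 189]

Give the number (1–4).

2

Key decimal bytes [62] = 3e is 1 byte ≤ B = 5; zero-pad to 5 bytes: K' = 3e 00 00 00 00.
K' ⊕ ipad = 08 36 36 36 36; K' ⊕ opad = 62 5c 5c 5c 5c.
m1: inner = H(08 36 36 36 36 23 a9 2e) = da; tag = H(62 5c 5c 5c 5c da) = ac
m2: inner = H(08 36 36 36 36 6a 6d 79) = 30; tag = H(62 5c 5c 5c 5c 30) = 02 ← matches
m3: inner = H(08 36 36 36 36 68 b4 2c) = 28; tag = H(62 5c 5c 5c 5c 28) = fa
m4: inner = H(08 36 36 36 36 21 8a bd) = 48; tag = H(62 5c 5c 5c 5c 48) = 1a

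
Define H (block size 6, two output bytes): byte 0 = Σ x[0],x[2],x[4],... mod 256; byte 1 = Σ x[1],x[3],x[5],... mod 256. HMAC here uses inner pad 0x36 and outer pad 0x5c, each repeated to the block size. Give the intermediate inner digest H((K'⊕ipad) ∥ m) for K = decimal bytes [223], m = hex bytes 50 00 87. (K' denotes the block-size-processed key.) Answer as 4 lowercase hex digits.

Key decimal bytes [223] = df is 1 byte ≤ B = 6; zero-pad to 6 bytes: K' = df 00 00 00 00 00.
K' ⊕ ipad = e9 36 36 36 36 36.
Inner input = e9 36 36 36 36 36 ∥ 50 00 87.
Inner hash: even-index sum = 556 mod 256 = 44; odd-index sum = 162 mod 256 = 162 → 2c a2.

2ca2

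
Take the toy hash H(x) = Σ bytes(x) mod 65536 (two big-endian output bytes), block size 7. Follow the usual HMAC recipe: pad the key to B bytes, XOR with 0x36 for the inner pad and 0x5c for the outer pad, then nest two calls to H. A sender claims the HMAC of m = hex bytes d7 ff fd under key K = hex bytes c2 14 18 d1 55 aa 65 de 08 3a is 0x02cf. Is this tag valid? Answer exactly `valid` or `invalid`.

valid

Key hex bytes c2 14 18 d1 55 aa 65 de 08 3a is 10 bytes > B = 7, so hash it first: H(key) = 04 43, then zero-pad to 7 bytes: K' = 04 43 00 00 00 00 00.
K' ⊕ ipad = 32 75 36 36 36 36 36; K' ⊕ opad = 58 1f 5c 5c 5c 5c 5c.
Inner hash: sum = 50+117+54+54+54+54+54+215+255+253 = 1160 → 04 88.
Outer hash (recomputed tag): sum = 88+31+92+92+92+92+92+4+136 = 719 → 02 cf.
Recomputed tag = 02cf; claimed = 02cf → match.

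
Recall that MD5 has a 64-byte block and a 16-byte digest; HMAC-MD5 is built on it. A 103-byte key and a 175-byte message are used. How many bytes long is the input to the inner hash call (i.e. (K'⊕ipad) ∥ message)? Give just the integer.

Key is 103 > 64 bytes, so it is hashed to 16 bytes then zero-padded to 64: |K'| = 64.
Inner input = (K'⊕ipad) ∥ m → 64 + 175 = 239 bytes.

239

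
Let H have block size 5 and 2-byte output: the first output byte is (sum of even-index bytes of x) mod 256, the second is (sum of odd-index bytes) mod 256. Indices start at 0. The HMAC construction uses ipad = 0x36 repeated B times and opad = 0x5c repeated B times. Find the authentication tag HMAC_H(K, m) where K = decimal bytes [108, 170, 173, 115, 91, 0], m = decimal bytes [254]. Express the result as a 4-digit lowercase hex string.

Key decimal bytes [108, 170, 173, 115, 91, 0] = 6c aa ad 73 5b 00 is 6 bytes > B = 5, so hash it first: H(key) = 74 1d, then zero-pad to 5 bytes: K' = 74 1d 00 00 00.
K' ⊕ ipad = 42 2b 36 36 36.  K' ⊕ opad = 28 41 5c 5c 5c.
Inner input = (K'⊕ipad) ∥ m = 42 2b 36 36 36 ∥ fe.
Inner hash: even-index sum = 174 mod 256 = 174; odd-index sum = 351 mod 256 = 95 → ae 5f.
Outer input = (K'⊕opad) ∥ inner = 28 41 5c 5c 5c ∥ ae 5f.
Outer hash (tag): even-index sum = 319 mod 256 = 63; odd-index sum = 331 mod 256 = 75 → 3f 4b.

3f4b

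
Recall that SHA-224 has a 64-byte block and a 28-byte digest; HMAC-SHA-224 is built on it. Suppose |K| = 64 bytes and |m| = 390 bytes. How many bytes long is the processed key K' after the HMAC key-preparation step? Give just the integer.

Key is 64 ≤ 64 bytes, zero-padded: |K'| = 64.

64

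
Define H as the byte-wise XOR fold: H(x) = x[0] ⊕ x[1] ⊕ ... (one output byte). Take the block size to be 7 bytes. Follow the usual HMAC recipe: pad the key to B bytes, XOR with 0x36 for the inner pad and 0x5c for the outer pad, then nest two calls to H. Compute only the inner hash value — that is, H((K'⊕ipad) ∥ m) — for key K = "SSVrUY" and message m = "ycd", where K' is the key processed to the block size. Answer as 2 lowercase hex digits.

Key "SSVrUY" = 53 53 56 72 55 59 is 6 bytes ≤ B = 7; zero-pad to 7 bytes: K' = 53 53 56 72 55 59 00.
K' ⊕ ipad = 65 65 60 44 63 6f 36.
Inner input = 65 65 60 44 63 6f 36 ∥ 79 63 64.
Inner hash: XOR 65⊕65⊕60⊕44⊕63⊕6f⊕36⊕79⊕63⊕64 = 60.

60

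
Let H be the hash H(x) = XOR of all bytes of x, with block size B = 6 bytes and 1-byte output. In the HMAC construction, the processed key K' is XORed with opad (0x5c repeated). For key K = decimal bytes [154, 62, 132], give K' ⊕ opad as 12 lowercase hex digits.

Key decimal bytes [154, 62, 132] = 9a 3e 84 is 3 bytes ≤ B = 6; zero-pad to 6 bytes: K' = 9a 3e 84 00 00 00.
XOR each byte with 0x5c: 9a⊕5c=c6, 3e⊕5c=62, 84⊕5c=d8, 00⊕5c=5c, 00⊕5c=5c, 00⊕5c=5c.

c662d85c5c5c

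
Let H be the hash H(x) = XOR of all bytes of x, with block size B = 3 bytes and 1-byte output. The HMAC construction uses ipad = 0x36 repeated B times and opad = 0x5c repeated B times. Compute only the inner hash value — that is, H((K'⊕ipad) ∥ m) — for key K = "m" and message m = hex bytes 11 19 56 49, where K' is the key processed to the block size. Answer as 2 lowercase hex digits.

4c

Key "m" = 6d is 1 byte ≤ B = 3; zero-pad to 3 bytes: K' = 6d 00 00.
K' ⊕ ipad = 5b 36 36.
Inner input = 5b 36 36 ∥ 11 19 56 49.
Inner hash: XOR 5b⊕36⊕36⊕11⊕19⊕56⊕49 = 4c.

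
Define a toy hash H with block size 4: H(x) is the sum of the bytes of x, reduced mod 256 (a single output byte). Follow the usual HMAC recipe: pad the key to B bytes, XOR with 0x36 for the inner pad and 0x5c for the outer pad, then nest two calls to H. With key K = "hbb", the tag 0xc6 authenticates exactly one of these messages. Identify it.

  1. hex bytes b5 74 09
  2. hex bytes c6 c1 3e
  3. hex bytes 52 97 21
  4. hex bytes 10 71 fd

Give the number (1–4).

4

Key "hbb" = 68 62 62 is 3 bytes ≤ B = 4; zero-pad to 4 bytes: K' = 68 62 62 00.
K' ⊕ ipad = 5e 54 54 36; K' ⊕ opad = 34 3e 3e 5c.
m1: inner = H(5e 54 54 36 b5 74 09) = 6e; tag = H(34 3e 3e 5c 6e) = 7a
m2: inner = H(5e 54 54 36 c6 c1 3e) = 01; tag = H(34 3e 3e 5c 01) = 0d
m3: inner = H(5e 54 54 36 52 97 21) = 46; tag = H(34 3e 3e 5c 46) = 52
m4: inner = H(5e 54 54 36 10 71 fd) = ba; tag = H(34 3e 3e 5c ba) = c6 ← matches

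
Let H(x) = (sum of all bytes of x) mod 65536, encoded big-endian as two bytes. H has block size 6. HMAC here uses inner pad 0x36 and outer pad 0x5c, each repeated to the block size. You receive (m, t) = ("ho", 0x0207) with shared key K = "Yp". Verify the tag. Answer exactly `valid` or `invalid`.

valid

Key "Yp" = 59 70 is 2 bytes ≤ B = 6; zero-pad to 6 bytes: K' = 59 70 00 00 00 00.
K' ⊕ ipad = 6f 46 36 36 36 36; K' ⊕ opad = 05 2c 5c 5c 5c 5c.
Inner hash: sum = 111+70+54+54+54+54+104+111 = 612 → 02 64.
Outer hash (recomputed tag): sum = 5+44+92+92+92+92+2+100 = 519 → 02 07.
Recomputed tag = 0207; claimed = 0207 → match.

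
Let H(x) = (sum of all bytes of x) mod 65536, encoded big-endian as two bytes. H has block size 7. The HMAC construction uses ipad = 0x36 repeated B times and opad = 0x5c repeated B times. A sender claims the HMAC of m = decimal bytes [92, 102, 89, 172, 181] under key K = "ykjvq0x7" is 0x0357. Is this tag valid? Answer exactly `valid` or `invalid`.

valid

Key "ykjvq0x7" = 79 6b 6a 76 71 30 78 37 is 8 bytes > B = 7, so hash it first: H(key) = 03 14, then zero-pad to 7 bytes: K' = 03 14 00 00 00 00 00.
K' ⊕ ipad = 35 22 36 36 36 36 36; K' ⊕ opad = 5f 48 5c 5c 5c 5c 5c.
Inner hash: sum = 53+34+54+54+54+54+54+92+102+89+172+181 = 993 → 03 e1.
Outer hash (recomputed tag): sum = 95+72+92+92+92+92+92+3+225 = 855 → 03 57.
Recomputed tag = 0357; claimed = 0357 → match.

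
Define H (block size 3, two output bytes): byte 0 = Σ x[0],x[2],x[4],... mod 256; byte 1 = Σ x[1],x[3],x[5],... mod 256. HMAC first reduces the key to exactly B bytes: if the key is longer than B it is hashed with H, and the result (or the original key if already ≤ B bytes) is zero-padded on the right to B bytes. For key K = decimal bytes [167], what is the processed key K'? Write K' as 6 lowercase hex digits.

a70000

Key decimal bytes [167] = a7 is 1 byte ≤ B = 3; zero-pad to 3 bytes: K' = a7 00 00.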